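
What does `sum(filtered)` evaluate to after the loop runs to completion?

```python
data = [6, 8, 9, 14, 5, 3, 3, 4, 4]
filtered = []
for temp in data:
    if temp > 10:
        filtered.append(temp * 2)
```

Let's trace through this code step by step.

Initialize: data = [6, 8, 9, 14, 5, 3, 3, 4, 4]
Initialize: filtered = []
Entering loop: for temp in data:
After iteration 1: temp = 6, filtered = []
After iteration 2: temp = 8, filtered = []
After iteration 3: temp = 9, filtered = []
After iteration 4: temp = 14, filtered = [28]
After iteration 5: temp = 5, filtered = [28]
After iteration 6: temp = 3, filtered = [28]
After iteration 7: temp = 3, filtered = [28]
After iteration 8: temp = 4, filtered = [28]
After iteration 9: temp = 4, filtered = [28]
Loop ends.
sum(filtered) = 28

Final answer: 28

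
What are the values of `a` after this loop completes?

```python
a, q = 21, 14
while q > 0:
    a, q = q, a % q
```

Let's trace through this code step by step.

Initialize: a = 21
Initialize: q = 14
Entering loop: while q > 0:
After iteration 1: a = 14, q = 7
After iteration 2: a = 7, q = 0
Loop ends.

Final answer: 7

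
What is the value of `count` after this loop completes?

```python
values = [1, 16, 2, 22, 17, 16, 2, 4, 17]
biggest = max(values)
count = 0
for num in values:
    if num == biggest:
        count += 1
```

Let's trace through this code step by step.

Initialize: values = [1, 16, 2, 22, 17, 16, 2, 4, 17]
Initialize: biggest = 22
Initialize: count = 0
Entering loop: for num in values:
After iteration 1: num = 1, count = 0
After iteration 2: num = 16, count = 0
After iteration 3: num = 2, count = 0
After iteration 4: num = 22, count = 1
After iteration 5: num = 17, count = 1
After iteration 6: num = 16, count = 1
After iteration 7: num = 2, count = 1
After iteration 8: num = 4, count = 1
After iteration 9: num = 17, count = 1
Loop ends.

Final answer: 1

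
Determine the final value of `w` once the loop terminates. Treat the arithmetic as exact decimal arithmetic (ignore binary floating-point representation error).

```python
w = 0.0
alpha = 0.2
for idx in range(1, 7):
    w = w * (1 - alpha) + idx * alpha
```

Let's trace through this code step by step.

Initialize: w = 0.0
Initialize: alpha = 0.2
Entering loop: for idx in range(1, 7):
After iteration 1: idx = 1, w = 0.2
After iteration 2: idx = 2, w = 0.56
After iteration 3: idx = 3, w = 1.048
After iteration 4: idx = 4, w = 1.6384
After iteration 5: idx = 5, w = 2.31072
After iteration 6: idx = 6, w = 3.048576
Loop ends.

Final answer: 3.048576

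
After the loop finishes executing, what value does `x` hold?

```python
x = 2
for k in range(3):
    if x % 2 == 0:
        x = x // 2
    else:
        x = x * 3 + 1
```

Let's trace through this code step by step.

Initialize: x = 2
Entering loop: for k in range(3):
After iteration 1: k = 0, x = 1
After iteration 2: k = 1, x = 4
After iteration 3: k = 2, x = 2
Loop ends.

Final answer: 2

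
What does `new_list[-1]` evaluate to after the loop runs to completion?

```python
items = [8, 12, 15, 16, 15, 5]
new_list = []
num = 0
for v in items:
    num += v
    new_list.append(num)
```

Let's trace through this code step by step.

Initialize: items = [8, 12, 15, 16, 15, 5]
Initialize: new_list = []
Initialize: num = 0
Entering loop: for v in items:
After iteration 1: v = 8, new_list = [8], num = 8
After iteration 2: v = 12, new_list = [8, 20], num = 20
After iteration 3: v = 15, new_list = [8, 20, 35], num = 35
After iteration 4: v = 16, new_list = [8, 20, 35, 51], num = 51
After iteration 5: v = 15, new_list = [8, 20, 35, 51, 66], num = 66
After iteration 6: v = 5, new_list = [8, 20, 35, 51, 66, 71], num = 71
Loop ends.
new_list[-1] = 71

Final answer: 71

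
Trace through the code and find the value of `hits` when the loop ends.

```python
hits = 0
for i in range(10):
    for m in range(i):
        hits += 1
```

Let's trace through this code step by step.

Initialize: hits = 0
Entering loop: for i in range(10):
After iteration 1: i = 0, hits = 0
After iteration 2: i = 1, hits = 1, m = 0
After iteration 3: i = 2, hits = 3, m = 1
After iteration 4: i = 3, hits = 6, m = 2
After iteration 5: i = 4, hits = 10, m = 3
After iteration 6: i = 5, hits = 15, m = 4
After iteration 7: i = 6, hits = 21, m = 5
After iteration 8: i = 7, hits = 28, m = 6
After iteration 9: i = 8, hits = 36, m = 7
After iteration 10: i = 9, hits = 45, m = 8
Loop ends.

Final answer: 45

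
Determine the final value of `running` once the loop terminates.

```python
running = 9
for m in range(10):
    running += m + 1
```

Let's trace through this code step by step.

Initialize: running = 9
Entering loop: for m in range(10):
After iteration 1: m = 0, running = 10
After iteration 2: m = 1, running = 12
After iteration 3: m = 2, running = 15
After iteration 4: m = 3, running = 19
After iteration 5: m = 4, running = 24
After iteration 6: m = 5, running = 30
After iteration 7: m = 6, running = 37
After iteration 8: m = 7, running = 45
After iteration 9: m = 8, running = 54
After iteration 10: m = 9, running = 64
Loop ends.

Final answer: 64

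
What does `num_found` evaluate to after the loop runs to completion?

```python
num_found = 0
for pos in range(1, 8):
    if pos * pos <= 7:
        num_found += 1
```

Let's trace through this code step by step.

Initialize: num_found = 0
Entering loop: for pos in range(1, 8):
After iteration 1: pos = 1, num_found = 1
After iteration 2: pos = 2, num_found = 2
After iteration 3: pos = 3, num_found = 2
After iteration 4: pos = 4, num_found = 2
After iteration 5: pos = 5, num_found = 2
After iteration 6: pos = 6, num_found = 2
After iteration 7: pos = 7, num_found = 2
Loop ends.

Final answer: 2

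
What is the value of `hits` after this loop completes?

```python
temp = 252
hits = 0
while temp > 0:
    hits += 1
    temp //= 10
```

Let's trace through this code step by step.

Initialize: temp = 252
Initialize: hits = 0
Entering loop: while temp > 0:
After iteration 1: temp = 25, hits = 1
After iteration 2: temp = 2, hits = 2
After iteration 3: temp = 0, hits = 3
Loop ends.

Final answer: 3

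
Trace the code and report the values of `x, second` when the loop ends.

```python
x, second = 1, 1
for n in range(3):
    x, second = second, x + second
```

Let's trace through this code step by step.

Initialize: x = 1
Initialize: second = 1
Entering loop: for n in range(3):
After iteration 1: n = 0, x = 1, second = 2
After iteration 2: n = 1, x = 2, second = 3
After iteration 3: n = 2, x = 3, second = 5
Loop ends.

Final answer: 3, 5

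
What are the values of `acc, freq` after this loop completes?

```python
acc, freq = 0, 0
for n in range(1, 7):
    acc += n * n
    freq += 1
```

Let's trace through this code step by step.

Initialize: acc = 0
Initialize: freq = 0
Entering loop: for n in range(1, 7):
After iteration 1: n = 1, acc = 1, freq = 1
After iteration 2: n = 2, acc = 5, freq = 2
After iteration 3: n = 3, acc = 14, freq = 3
After iteration 4: n = 4, acc = 30, freq = 4
After iteration 5: n = 5, acc = 55, freq = 5
After iteration 6: n = 6, acc = 91, freq = 6
Loop ends.

Final answer: 91, 6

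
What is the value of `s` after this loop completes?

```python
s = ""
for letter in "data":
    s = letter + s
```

Let's trace through this code step by step.

Initialize: s = ''
Entering loop: for letter in "data":
After iteration 1: letter = 'd', s = 'd'
After iteration 2: letter = 'a', s = 'ad'
After iteration 3: letter = 't', s = 'tad'
After iteration 4: letter = 'a', s = 'atad'
Loop ends.

Final answer: 'atad'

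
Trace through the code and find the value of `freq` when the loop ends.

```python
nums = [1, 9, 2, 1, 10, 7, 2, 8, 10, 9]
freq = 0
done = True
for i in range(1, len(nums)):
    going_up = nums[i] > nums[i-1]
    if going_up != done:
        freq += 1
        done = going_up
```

Let's trace through this code step by step.

Initialize: nums = [1, 9, 2, 1, 10, 7, 2, 8, 10, 9]
Initialize: freq = 0
Initialize: done = True
Entering loop: for i in range(1, len(nums)):
After iteration 1: i = 1, freq = 0, done = True, going_up = True
After iteration 2: i = 2, freq = 1, done = False, going_up = False
After iteration 3: i = 3, freq = 1, done = False, going_up = False
After iteration 4: i = 4, freq = 2, done = True, going_up = True
After iteration 5: i = 5, freq = 3, done = False, going_up = False
After iteration 6: i = 6, freq = 3, done = False, going_up = False
After iteration 7: i = 7, freq = 4, done = True, going_up = True
After iteration 8: i = 8, freq = 4, done = True, going_up = True
After iteration 9: i = 9, freq = 5, done = False, going_up = False
Loop ends.

Final answer: 5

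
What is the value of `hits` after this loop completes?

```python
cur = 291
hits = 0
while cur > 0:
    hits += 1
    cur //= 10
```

Let's trace through this code step by step.

Initialize: cur = 291
Initialize: hits = 0
Entering loop: while cur > 0:
After iteration 1: cur = 29, hits = 1
After iteration 2: cur = 2, hits = 2
After iteration 3: cur = 0, hits = 3
Loop ends.

Final answer: 3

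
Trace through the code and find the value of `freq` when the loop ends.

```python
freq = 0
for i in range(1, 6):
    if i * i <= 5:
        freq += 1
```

Let's trace through this code step by step.

Initialize: freq = 0
Entering loop: for i in range(1, 6):
After iteration 1: i = 1, freq = 1
After iteration 2: i = 2, freq = 2
After iteration 3: i = 3, freq = 2
After iteration 4: i = 4, freq = 2
After iteration 5: i = 5, freq = 2
Loop ends.

Final answer: 2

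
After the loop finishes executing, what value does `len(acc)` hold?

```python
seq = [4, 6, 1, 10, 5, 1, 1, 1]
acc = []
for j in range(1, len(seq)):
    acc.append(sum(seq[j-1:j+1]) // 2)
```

Let's trace through this code step by step.

Initialize: seq = [4, 6, 1, 10, 5, 1, 1, 1]
Initialize: acc = []
Entering loop: for j in range(1, len(seq)):
After iteration 1: j = 1, acc = [5]
After iteration 2: j = 2, acc = [5, 3]
After iteration 3: j = 3, acc = [5, 3, 5]
After iteration 4: j = 4, acc = [5, 3, 5, 7]
After iteration 5: j = 5, acc = [5, 3, 5, 7, 3]
After iteration 6: j = 6, acc = [5, 3, 5, 7, 3, 1]
After iteration 7: j = 7, acc = [5, 3, 5, 7, 3, 1, 1]
Loop ends.
len(acc) = 7

Final answer: 7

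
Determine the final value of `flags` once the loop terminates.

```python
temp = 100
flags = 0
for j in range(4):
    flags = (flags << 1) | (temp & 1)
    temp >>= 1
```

Let's trace through this code step by step.

Initialize: temp = 100
Initialize: flags = 0
Entering loop: for j in range(4):
After iteration 1: j = 0, temp = 50, flags = 0
After iteration 2: j = 1, temp = 25, flags = 0
After iteration 3: j = 2, temp = 12, flags = 1
After iteration 4: j = 3, temp = 6, flags = 2
Loop ends.

Final answer: 2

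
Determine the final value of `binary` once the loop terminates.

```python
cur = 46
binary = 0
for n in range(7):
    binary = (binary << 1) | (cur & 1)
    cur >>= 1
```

Let's trace through this code step by step.

Initialize: cur = 46
Initialize: binary = 0
Entering loop: for n in range(7):
After iteration 1: n = 0, cur = 23, binary = 0
After iteration 2: n = 1, cur = 11, binary = 1
After iteration 3: n = 2, cur = 5, binary = 3
After iteration 4: n = 3, cur = 2, binary = 7
After iteration 5: n = 4, cur = 1, binary = 14
After iteration 6: n = 5, cur = 0, binary = 29
After iteration 7: n = 6, cur = 0, binary = 58
Loop ends.

Final answer: 58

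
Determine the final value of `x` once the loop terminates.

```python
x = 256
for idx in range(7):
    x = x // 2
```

Let's trace through this code step by step.

Initialize: x = 256
Entering loop: for idx in range(7):
After iteration 1: idx = 0, x = 128
After iteration 2: idx = 1, x = 64
After iteration 3: idx = 2, x = 32
After iteration 4: idx = 3, x = 16
After iteration 5: idx = 4, x = 8
After iteration 6: idx = 5, x = 4
After iteration 7: idx = 6, x = 2
Loop ends.

Final answer: 2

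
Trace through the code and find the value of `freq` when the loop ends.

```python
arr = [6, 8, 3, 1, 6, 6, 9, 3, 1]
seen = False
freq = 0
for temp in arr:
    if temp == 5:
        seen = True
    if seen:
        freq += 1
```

Let's trace through this code step by step.

Initialize: arr = [6, 8, 3, 1, 6, 6, 9, 3, 1]
Initialize: seen = False
Initialize: freq = 0
Entering loop: for temp in arr:
After iteration 1: temp = 6, freq = 0
After iteration 2: temp = 8, freq = 0
After iteration 3: temp = 3, freq = 0
After iteration 4: temp = 1, freq = 0
After iteration 5: temp = 6, freq = 0
After iteration 6: temp = 6, freq = 0
After iteration 7: temp = 9, freq = 0
After iteration 8: temp = 3, freq = 0
After iteration 9: temp = 1, freq = 0
Loop ends.

Final answer: 0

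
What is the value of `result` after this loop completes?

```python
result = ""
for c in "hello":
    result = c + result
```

Let's trace through this code step by step.

Initialize: result = ''
Entering loop: for c in "hello":
After iteration 1: c = 'h', result = 'h'
After iteration 2: c = 'e', result = 'eh'
After iteration 3: c = 'l', result = 'leh'
After iteration 4: c = 'l', result = 'lleh'
After iteration 5: c = 'o', result = 'olleh'
Loop ends.

Final answer: 'olleh'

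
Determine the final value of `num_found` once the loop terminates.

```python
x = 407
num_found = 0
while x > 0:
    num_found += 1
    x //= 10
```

Let's trace through this code step by step.

Initialize: x = 407
Initialize: num_found = 0
Entering loop: while x > 0:
After iteration 1: x = 40, num_found = 1
After iteration 2: x = 4, num_found = 2
After iteration 3: x = 0, num_found = 3
Loop ends.

Final answer: 3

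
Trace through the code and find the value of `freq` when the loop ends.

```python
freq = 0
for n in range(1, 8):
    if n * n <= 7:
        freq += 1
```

Let's trace through this code step by step.

Initialize: freq = 0
Entering loop: for n in range(1, 8):
After iteration 1: n = 1, freq = 1
After iteration 2: n = 2, freq = 2
After iteration 3: n = 3, freq = 2
After iteration 4: n = 4, freq = 2
After iteration 5: n = 5, freq = 2
After iteration 6: n = 6, freq = 2
After iteration 7: n = 7, freq = 2
Loop ends.

Final answer: 2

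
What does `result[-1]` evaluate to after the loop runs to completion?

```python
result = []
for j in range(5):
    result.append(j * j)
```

Let's trace through this code step by step.

Initialize: result = []
Entering loop: for j in range(5):
After iteration 1: j = 0, result = [0]
After iteration 2: j = 1, result = [0, 1]
After iteration 3: j = 2, result = [0, 1, 4]
After iteration 4: j = 3, result = [0, 1, 4, 9]
After iteration 5: j = 4, result = [0, 1, 4, 9, 16]
Loop ends.
result[-1] = 16

Final answer: 16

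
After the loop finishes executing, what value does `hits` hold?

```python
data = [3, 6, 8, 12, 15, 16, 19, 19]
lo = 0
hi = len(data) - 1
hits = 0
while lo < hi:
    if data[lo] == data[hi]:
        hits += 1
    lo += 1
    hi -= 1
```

Let's trace through this code step by step.

Initialize: data = [3, 6, 8, 12, 15, 16, 19, 19]
Initialize: lo = 0
Initialize: hi = 7
Initialize: hits = 0
Entering loop: while lo < hi:
After iteration 1: lo = 1, hi = 6, hits = 0
After iteration 2: lo = 2, hi = 5, hits = 0
After iteration 3: lo = 3, hi = 4, hits = 0
After iteration 4: lo = 4, hi = 3, hits = 0
Loop ends.

Final answer: 0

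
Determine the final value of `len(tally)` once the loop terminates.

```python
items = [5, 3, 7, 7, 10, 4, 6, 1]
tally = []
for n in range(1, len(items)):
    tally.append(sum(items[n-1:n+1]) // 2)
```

Let's trace through this code step by step.

Initialize: items = [5, 3, 7, 7, 10, 4, 6, 1]
Initialize: tally = []
Entering loop: for n in range(1, len(items)):
After iteration 1: n = 1, tally = [4]
After iteration 2: n = 2, tally = [4, 5]
After iteration 3: n = 3, tally = [4, 5, 7]
After iteration 4: n = 4, tally = [4, 5, 7, 8]
After iteration 5: n = 5, tally = [4, 5, 7, 8, 7]
After iteration 6: n = 6, tally = [4, 5, 7, 8, 7, 5]
After iteration 7: n = 7, tally = [4, 5, 7, 8, 7, 5, 3]
Loop ends.
len(tally) = 7

Final answer: 7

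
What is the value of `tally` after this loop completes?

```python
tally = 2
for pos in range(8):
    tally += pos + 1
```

Let's trace through this code step by step.

Initialize: tally = 2
Entering loop: for pos in range(8):
After iteration 1: pos = 0, tally = 3
After iteration 2: pos = 1, tally = 5
After iteration 3: pos = 2, tally = 8
After iteration 4: pos = 3, tally = 12
After iteration 5: pos = 4, tally = 17
After iteration 6: pos = 5, tally = 23
After iteration 7: pos = 6, tally = 30
After iteration 8: pos = 7, tally = 38
Loop ends.

Final answer: 38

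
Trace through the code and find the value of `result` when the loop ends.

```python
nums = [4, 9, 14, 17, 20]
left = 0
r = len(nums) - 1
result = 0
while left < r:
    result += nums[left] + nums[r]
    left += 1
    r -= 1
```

Let's trace through this code step by step.

Initialize: nums = [4, 9, 14, 17, 20]
Initialize: left = 0
Initialize: r = 4
Initialize: result = 0
Entering loop: while left < r:
After iteration 1: left = 1, r = 3, result = 24
After iteration 2: left = 2, r = 2, result = 50
Loop ends.

Final answer: 50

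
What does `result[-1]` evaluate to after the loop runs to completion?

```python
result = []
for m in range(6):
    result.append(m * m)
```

Let's trace through this code step by step.

Initialize: result = []
Entering loop: for m in range(6):
After iteration 1: m = 0, result = [0]
After iteration 2: m = 1, result = [0, 1]
After iteration 3: m = 2, result = [0, 1, 4]
After iteration 4: m = 3, result = [0, 1, 4, 9]
After iteration 5: m = 4, result = [0, 1, 4, 9, 16]
After iteration 6: m = 5, result = [0, 1, 4, 9, 16, 25]
Loop ends.
result[-1] = 25

Final answer: 25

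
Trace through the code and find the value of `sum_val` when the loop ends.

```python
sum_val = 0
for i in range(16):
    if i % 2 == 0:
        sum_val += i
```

Let's trace through this code step by step.

Initialize: sum_val = 0
Entering loop: for i in range(16):
After iteration 1: i = 0, sum_val = 0
After iteration 2: i = 1, sum_val = 0
After iteration 3: i = 2, sum_val = 2
After iteration 4: i = 3, sum_val = 2
After iteration 5: i = 4, sum_val = 6
After iteration 6: i = 5, sum_val = 6
After iteration 7: i = 6, sum_val = 12
After iteration 8: i = 7, sum_val = 12
After iteration 9: i = 8, sum_val = 20
After iteration 10: i = 9, sum_val = 20
After iteration 11: i = 10, sum_val = 30
After iteration 12: i = 11, sum_val = 30
After iteration 13: i = 12, sum_val = 42
After iteration 14: i = 13, sum_val = 42
After iteration 15: i = 14, sum_val = 56
After iteration 16: i = 15, sum_val = 56
Loop ends.

Final answer: 56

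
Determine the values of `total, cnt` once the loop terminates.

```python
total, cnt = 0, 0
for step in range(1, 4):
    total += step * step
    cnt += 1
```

Let's trace through this code step by step.

Initialize: total = 0
Initialize: cnt = 0
Entering loop: for step in range(1, 4):
After iteration 1: step = 1, total = 1, cnt = 1
After iteration 2: step = 2, total = 5, cnt = 2
After iteration 3: step = 3, total = 14, cnt = 3
Loop ends.

Final answer: 14, 3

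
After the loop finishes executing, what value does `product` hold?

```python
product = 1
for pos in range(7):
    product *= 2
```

Let's trace through this code step by step.

Initialize: product = 1
Entering loop: for pos in range(7):
After iteration 1: pos = 0, product = 2
After iteration 2: pos = 1, product = 4
After iteration 3: pos = 2, product = 8
After iteration 4: pos = 3, product = 16
After iteration 5: pos = 4, product = 32
After iteration 6: pos = 5, product = 64
After iteration 7: pos = 6, product = 128
Loop ends.

Final answer: 128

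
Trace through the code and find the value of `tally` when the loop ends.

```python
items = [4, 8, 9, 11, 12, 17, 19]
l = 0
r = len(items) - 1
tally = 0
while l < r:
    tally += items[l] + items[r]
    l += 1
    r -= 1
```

Let's trace through this code step by step.

Initialize: items = [4, 8, 9, 11, 12, 17, 19]
Initialize: l = 0
Initialize: r = 6
Initialize: tally = 0
Entering loop: while l < r:
After iteration 1: l = 1, r = 5, tally = 23
After iteration 2: l = 2, r = 4, tally = 48
After iteration 3: l = 3, r = 3, tally = 69
Loop ends.

Final answer: 69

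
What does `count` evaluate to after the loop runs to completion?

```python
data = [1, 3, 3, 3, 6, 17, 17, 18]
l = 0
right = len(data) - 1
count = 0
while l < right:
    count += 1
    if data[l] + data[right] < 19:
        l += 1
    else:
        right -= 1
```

Let's trace through this code step by step.

Initialize: data = [1, 3, 3, 3, 6, 17, 17, 18]
Initialize: l = 0
Initialize: right = 7
Initialize: count = 0
Entering loop: while l < right:
After iteration 1: l = 0, right = 6, count = 1
After iteration 2: l = 1, right = 6, count = 2
After iteration 3: l = 1, right = 5, count = 3
After iteration 4: l = 1, right = 4, count = 4
After iteration 5: l = 2, right = 4, count = 5
After iteration 6: l = 3, right = 4, count = 6
After iteration 7: l = 4, right = 4, count = 7
Loop ends.

Final answer: 7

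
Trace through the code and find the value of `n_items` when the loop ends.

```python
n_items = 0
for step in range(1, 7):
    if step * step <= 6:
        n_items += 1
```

Let's trace through this code step by step.

Initialize: n_items = 0
Entering loop: for step in range(1, 7):
After iteration 1: step = 1, n_items = 1
After iteration 2: step = 2, n_items = 2
After iteration 3: step = 3, n_items = 2
After iteration 4: step = 4, n_items = 2
After iteration 5: step = 5, n_items = 2
After iteration 6: step = 6, n_items = 2
Loop ends.

Final answer: 2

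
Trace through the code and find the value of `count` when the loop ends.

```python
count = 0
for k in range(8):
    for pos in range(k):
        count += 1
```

Let's trace through this code step by step.

Initialize: count = 0
Entering loop: for k in range(8):
After iteration 1: k = 0, count = 0
After iteration 2: k = 1, count = 1, pos = 0
After iteration 3: k = 2, count = 3, pos = 1
After iteration 4: k = 3, count = 6, pos = 2
After iteration 5: k = 4, count = 10, pos = 3
After iteration 6: k = 5, count = 15, pos = 4
After iteration 7: k = 6, count = 21, pos = 5
After iteration 8: k = 7, count = 28, pos = 6
Loop ends.

Final answer: 28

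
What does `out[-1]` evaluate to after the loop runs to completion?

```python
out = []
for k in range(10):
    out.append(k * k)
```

Let's trace through this code step by step.

Initialize: out = []
Entering loop: for k in range(10):
After iteration 1: k = 0, out = [0]
After iteration 2: k = 1, out = [0, 1]
After iteration 3: k = 2, out = [0, 1, 4]
After iteration 4: k = 3, out = [0, 1, 4, 9]
After iteration 5: k = 4, out = [0, 1, 4, 9, 16]
After iteration 6: k = 5, out = [0, 1, 4, 9, 16, 25]
After iteration 7: k = 6, out = [0, 1, 4, 9, 16, 25, 36]
After iteration 8: k = 7, out = [0, 1, 4, 9, 16, 25, 36, 49]
After iteration 9: k = 8, out = [0, 1, 4, 9, 16, 25, 36, 49, 64]
After iteration 10: k = 9, out = [0, 1, 4, 9, 16, 25, 36, 49, 64, 81]
Loop ends.
out[-1] = 81

Final answer: 81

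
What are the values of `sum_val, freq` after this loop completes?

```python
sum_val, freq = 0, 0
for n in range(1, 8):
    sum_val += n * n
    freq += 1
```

Let's trace through this code step by step.

Initialize: sum_val = 0
Initialize: freq = 0
Entering loop: for n in range(1, 8):
After iteration 1: n = 1, sum_val = 1, freq = 1
After iteration 2: n = 2, sum_val = 5, freq = 2
After iteration 3: n = 3, sum_val = 14, freq = 3
After iteration 4: n = 4, sum_val = 30, freq = 4
After iteration 5: n = 5, sum_val = 55, freq = 5
After iteration 6: n = 6, sum_val = 91, freq = 6
After iteration 7: n = 7, sum_val = 140, freq = 7
Loop ends.

Final answer: 140, 7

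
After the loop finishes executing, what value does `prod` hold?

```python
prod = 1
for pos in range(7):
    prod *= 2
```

Let's trace through this code step by step.

Initialize: prod = 1
Entering loop: for pos in range(7):
After iteration 1: pos = 0, prod = 2
After iteration 2: pos = 1, prod = 4
After iteration 3: pos = 2, prod = 8
After iteration 4: pos = 3, prod = 16
After iteration 5: pos = 4, prod = 32
After iteration 6: pos = 5, prod = 64
After iteration 7: pos = 6, prod = 128
Loop ends.

Final answer: 128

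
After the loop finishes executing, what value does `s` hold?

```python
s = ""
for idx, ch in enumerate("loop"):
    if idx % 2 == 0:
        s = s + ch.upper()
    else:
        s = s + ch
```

Let's trace through this code step by step.

Initialize: s = ''
Entering loop: for idx, ch in enumerate("loop"):
After iteration 1: idx = 0, ch = 'l', s = 'L'
After iteration 2: idx = 1, ch = 'o', s = 'Lo'
After iteration 3: idx = 2, ch = 'o', s = 'LoO'
After iteration 4: idx = 3, ch = 'p', s = 'LoOp'
Loop ends.

Final answer: 'LoOp'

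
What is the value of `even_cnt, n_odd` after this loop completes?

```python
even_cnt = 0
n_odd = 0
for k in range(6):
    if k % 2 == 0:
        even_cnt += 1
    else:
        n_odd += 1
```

Let's trace through this code step by step.

Initialize: even_cnt = 0
Initialize: n_odd = 0
Entering loop: for k in range(6):
After iteration 1: k = 0, even_cnt = 1, n_odd = 0
After iteration 2: k = 1, even_cnt = 1, n_odd = 1
After iteration 3: k = 2, even_cnt = 2, n_odd = 1
After iteration 4: k = 3, even_cnt = 2, n_odd = 2
After iteration 5: k = 4, even_cnt = 3, n_odd = 2
After iteration 6: k = 5, even_cnt = 3, n_odd = 3
Loop ends.

Final answer: 3, 3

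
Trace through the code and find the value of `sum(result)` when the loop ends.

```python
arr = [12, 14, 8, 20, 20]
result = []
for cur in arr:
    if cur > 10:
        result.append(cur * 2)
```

Let's trace through this code step by step.

Initialize: arr = [12, 14, 8, 20, 20]
Initialize: result = []
Entering loop: for cur in arr:
After iteration 1: cur = 12, result = [24]
After iteration 2: cur = 14, result = [24, 28]
After iteration 3: cur = 8, result = [24, 28]
After iteration 4: cur = 20, result = [24, 28, 40]
After iteration 5: cur = 20, result = [24, 28, 40, 40]
Loop ends.
sum(result) = 132

Final answer: 132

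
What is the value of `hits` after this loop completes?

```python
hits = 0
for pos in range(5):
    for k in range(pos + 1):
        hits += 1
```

Let's trace through this code step by step.

Initialize: hits = 0
Entering loop: for pos in range(5):
After iteration 1: pos = 0, hits = 1, k = 0
After iteration 2: pos = 1, hits = 3, k = 1
After iteration 3: pos = 2, hits = 6, k = 2
After iteration 4: pos = 3, hits = 10, k = 3
After iteration 5: pos = 4, hits = 15, k = 4
Loop ends.

Final answer: 15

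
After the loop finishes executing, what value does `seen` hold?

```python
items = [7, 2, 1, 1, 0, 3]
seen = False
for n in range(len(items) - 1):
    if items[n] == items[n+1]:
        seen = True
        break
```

Let's trace through this code step by step.

Initialize: items = [7, 2, 1, 1, 0, 3]
Initialize: seen = False
Entering loop: for n in range(len(items) - 1):
After iteration 1: n = 0, seen = False
After iteration 2: n = 1, seen = False
After iteration 3: n = 2, seen = True
Loop ends.

Final answer: True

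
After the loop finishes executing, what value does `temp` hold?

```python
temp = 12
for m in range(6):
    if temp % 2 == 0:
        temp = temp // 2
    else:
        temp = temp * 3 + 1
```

Let's trace through this code step by step.

Initialize: temp = 12
Entering loop: for m in range(6):
After iteration 1: m = 0, temp = 6
After iteration 2: m = 1, temp = 3
After iteration 3: m = 2, temp = 10
After iteration 4: m = 3, temp = 5
After iteration 5: m = 4, temp = 16
After iteration 6: m = 5, temp = 8
Loop ends.

Final answer: 8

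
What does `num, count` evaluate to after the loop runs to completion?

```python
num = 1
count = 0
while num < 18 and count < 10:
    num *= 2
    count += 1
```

Let's trace through this code step by step.

Initialize: num = 1
Initialize: count = 0
Entering loop: while num < 18 and count < 10:
After iteration 1: num = 2, count = 1
After iteration 2: num = 4, count = 2
After iteration 3: num = 8, count = 3
After iteration 4: num = 16, count = 4
After iteration 5: num = 32, count = 5
Loop ends.

Final answer: 32, 5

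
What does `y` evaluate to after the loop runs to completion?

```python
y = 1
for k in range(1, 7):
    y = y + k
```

Let's trace through this code step by step.

Initialize: y = 1
Entering loop: for k in range(1, 7):
After iteration 1: k = 1, y = 2
After iteration 2: k = 2, y = 4
After iteration 3: k = 3, y = 7
After iteration 4: k = 4, y = 11
After iteration 5: k = 5, y = 16
After iteration 6: k = 6, y = 22
Loop ends.

Final answer: 22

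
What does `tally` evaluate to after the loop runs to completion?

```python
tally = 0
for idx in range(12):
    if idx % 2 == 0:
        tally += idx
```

Let's trace through this code step by step.

Initialize: tally = 0
Entering loop: for idx in range(12):
After iteration 1: idx = 0, tally = 0
After iteration 2: idx = 1, tally = 0
After iteration 3: idx = 2, tally = 2
After iteration 4: idx = 3, tally = 2
After iteration 5: idx = 4, tally = 6
After iteration 6: idx = 5, tally = 6
After iteration 7: idx = 6, tally = 12
After iteration 8: idx = 7, tally = 12
After iteration 9: idx = 8, tally = 20
After iteration 10: idx = 9, tally = 20
After iteration 11: idx = 10, tally = 30
After iteration 12: idx = 11, tally = 30
Loop ends.

Final answer: 30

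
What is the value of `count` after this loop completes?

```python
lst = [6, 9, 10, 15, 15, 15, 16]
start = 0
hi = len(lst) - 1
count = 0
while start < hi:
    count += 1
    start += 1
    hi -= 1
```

Let's trace through this code step by step.

Initialize: lst = [6, 9, 10, 15, 15, 15, 16]
Initialize: start = 0
Initialize: hi = 6
Initialize: count = 0
Entering loop: while start < hi:
After iteration 1: start = 1, hi = 5, count = 1
After iteration 2: start = 2, hi = 4, count = 2
After iteration 3: start = 3, hi = 3, count = 3
Loop ends.

Final answer: 3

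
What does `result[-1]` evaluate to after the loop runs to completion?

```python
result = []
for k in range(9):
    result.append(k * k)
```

Let's trace through this code step by step.

Initialize: result = []
Entering loop: for k in range(9):
After iteration 1: k = 0, result = [0]
After iteration 2: k = 1, result = [0, 1]
After iteration 3: k = 2, result = [0, 1, 4]
After iteration 4: k = 3, result = [0, 1, 4, 9]
After iteration 5: k = 4, result = [0, 1, 4, 9, 16]
After iteration 6: k = 5, result = [0, 1, 4, 9, 16, 25]
After iteration 7: k = 6, result = [0, 1, 4, 9, 16, 25, 36]
After iteration 8: k = 7, result = [0, 1, 4, 9, 16, 25, 36, 49]
After iteration 9: k = 8, result = [0, 1, 4, 9, 16, 25, 36, 49, 64]
Loop ends.
result[-1] = 64

Final answer: 64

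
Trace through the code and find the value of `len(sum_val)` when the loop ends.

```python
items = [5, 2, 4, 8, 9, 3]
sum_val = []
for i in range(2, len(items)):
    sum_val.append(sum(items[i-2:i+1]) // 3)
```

Let's trace through this code step by step.

Initialize: items = [5, 2, 4, 8, 9, 3]
Initialize: sum_val = []
Entering loop: for i in range(2, len(items)):
After iteration 1: i = 2, sum_val = [3]
After iteration 2: i = 3, sum_val = [3, 4]
After iteration 3: i = 4, sum_val = [3, 4, 7]
After iteration 4: i = 5, sum_val = [3, 4, 7, 6]
Loop ends.
len(sum_val) = 4

Final answer: 4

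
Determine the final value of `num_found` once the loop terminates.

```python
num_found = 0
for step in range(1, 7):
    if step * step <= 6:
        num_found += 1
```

Let's trace through this code step by step.

Initialize: num_found = 0
Entering loop: for step in range(1, 7):
After iteration 1: step = 1, num_found = 1
After iteration 2: step = 2, num_found = 2
After iteration 3: step = 3, num_found = 2
After iteration 4: step = 4, num_found = 2
After iteration 5: step = 5, num_found = 2
After iteration 6: step = 6, num_found = 2
Loop ends.

Final answer: 2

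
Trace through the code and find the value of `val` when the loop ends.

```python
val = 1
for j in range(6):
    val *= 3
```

Let's trace through this code step by step.

Initialize: val = 1
Entering loop: for j in range(6):
After iteration 1: j = 0, val = 3
After iteration 2: j = 1, val = 9
After iteration 3: j = 2, val = 27
After iteration 4: j = 3, val = 81
After iteration 5: j = 4, val = 243
After iteration 6: j = 5, val = 729
Loop ends.

Final answer: 729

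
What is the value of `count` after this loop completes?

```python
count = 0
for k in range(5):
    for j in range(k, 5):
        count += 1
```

Let's trace through this code step by step.

Initialize: count = 0
Entering loop: for k in range(5):
After iteration 1: k = 0, count = 5
After iteration 2: k = 1, count = 9
After iteration 3: k = 2, count = 12
After iteration 4: k = 3, count = 14
After iteration 5: k = 4, count = 15
Loop ends.

Final answer: 15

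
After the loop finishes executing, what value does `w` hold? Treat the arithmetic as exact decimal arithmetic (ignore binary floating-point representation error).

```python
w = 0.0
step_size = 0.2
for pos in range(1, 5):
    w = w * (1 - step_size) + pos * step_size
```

Let's trace through this code step by step.

Initialize: w = 0.0
Initialize: step_size = 0.2
Entering loop: for pos in range(1, 5):
After iteration 1: pos = 1, w = 0.2
After iteration 2: pos = 2, w = 0.56
After iteration 3: pos = 3, w = 1.048
After iteration 4: pos = 4, w = 1.6384
Loop ends.

Final answer: 1.6384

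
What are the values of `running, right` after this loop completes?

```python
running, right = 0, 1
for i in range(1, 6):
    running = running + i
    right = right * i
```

Let's trace through this code step by step.

Initialize: running = 0
Initialize: right = 1
Entering loop: for i in range(1, 6):
After iteration 1: i = 1, running = 1, right = 1
After iteration 2: i = 2, running = 3, right = 2
After iteration 3: i = 3, running = 6, right = 6
After iteration 4: i = 4, running = 10, right = 24
After iteration 5: i = 5, running = 15, right = 120
Loop ends.

Final answer: 15, 120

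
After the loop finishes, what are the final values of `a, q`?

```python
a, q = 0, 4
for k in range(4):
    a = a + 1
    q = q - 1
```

Let's trace through this code step by step.

Initialize: a = 0
Initialize: q = 4
Entering loop: for k in range(4):
After iteration 1: k = 0, a = 1, q = 3
After iteration 2: k = 1, a = 2, q = 2
After iteration 3: k = 2, a = 3, q = 1
After iteration 4: k = 3, a = 4, q = 0
Loop ends.

Final answer: 4, 0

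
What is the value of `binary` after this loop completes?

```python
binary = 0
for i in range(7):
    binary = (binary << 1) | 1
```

Let's trace through this code step by step.

Initialize: binary = 0
Entering loop: for i in range(7):
After iteration 1: i = 0, binary = 1
After iteration 2: i = 1, binary = 3
After iteration 3: i = 2, binary = 7
After iteration 4: i = 3, binary = 15
After iteration 5: i = 4, binary = 31
After iteration 6: i = 5, binary = 63
After iteration 7: i = 6, binary = 127
Loop ends.

Final answer: 127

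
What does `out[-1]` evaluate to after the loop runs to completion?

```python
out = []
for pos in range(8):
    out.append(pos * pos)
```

Let's trace through this code step by step.

Initialize: out = []
Entering loop: for pos in range(8):
After iteration 1: pos = 0, out = [0]
After iteration 2: pos = 1, out = [0, 1]
After iteration 3: pos = 2, out = [0, 1, 4]
After iteration 4: pos = 3, out = [0, 1, 4, 9]
After iteration 5: pos = 4, out = [0, 1, 4, 9, 16]
After iteration 6: pos = 5, out = [0, 1, 4, 9, 16, 25]
After iteration 7: pos = 6, out = [0, 1, 4, 9, 16, 25, 36]
After iteration 8: pos = 7, out = [0, 1, 4, 9, 16, 25, 36, 49]
Loop ends.
out[-1] = 49

Final answer: 49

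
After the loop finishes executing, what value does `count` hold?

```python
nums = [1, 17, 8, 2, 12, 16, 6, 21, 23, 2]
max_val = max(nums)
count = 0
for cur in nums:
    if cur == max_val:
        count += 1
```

Let's trace through this code step by step.

Initialize: nums = [1, 17, 8, 2, 12, 16, 6, 21, 23, 2]
Initialize: max_val = 23
Initialize: count = 0
Entering loop: for cur in nums:
After iteration 1: cur = 1, count = 0
After iteration 2: cur = 17, count = 0
After iteration 3: cur = 8, count = 0
After iteration 4: cur = 2, count = 0
After iteration 5: cur = 12, count = 0
After iteration 6: cur = 16, count = 0
After iteration 7: cur = 6, count = 0
After iteration 8: cur = 21, count = 0
After iteration 9: cur = 23, count = 1
After iteration 10: cur = 2, count = 1
Loop ends.

Final answer: 1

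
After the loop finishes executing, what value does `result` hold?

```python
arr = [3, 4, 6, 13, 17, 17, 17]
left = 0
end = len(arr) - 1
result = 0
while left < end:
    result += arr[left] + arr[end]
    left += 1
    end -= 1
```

Let's trace through this code step by step.

Initialize: arr = [3, 4, 6, 13, 17, 17, 17]
Initialize: left = 0
Initialize: end = 6
Initialize: result = 0
Entering loop: while left < end:
After iteration 1: left = 1, end = 5, result = 20
After iteration 2: left = 2, end = 4, result = 41
After iteration 3: left = 3, end = 3, result = 64
Loop ends.

Final answer: 64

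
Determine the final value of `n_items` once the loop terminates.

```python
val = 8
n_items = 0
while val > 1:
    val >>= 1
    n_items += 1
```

Let's trace through this code step by step.

Initialize: val = 8
Initialize: n_items = 0
Entering loop: while val > 1:
After iteration 1: val = 4, n_items = 1
After iteration 2: val = 2, n_items = 2
After iteration 3: val = 1, n_items = 3
Loop ends.

Final answer: 3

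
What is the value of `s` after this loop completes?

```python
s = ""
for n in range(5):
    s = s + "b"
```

Let's trace through this code step by step.

Initialize: s = ''
Entering loop: for n in range(5):
After iteration 1: n = 0, s = 'b'
After iteration 2: n = 1, s = 'bb'
After iteration 3: n = 2, s = 'bbb'
After iteration 4: n = 3, s = 'bbbb'
After iteration 5: n = 4, s = 'bbbbb'
Loop ends.

Final answer: 'bbbbb'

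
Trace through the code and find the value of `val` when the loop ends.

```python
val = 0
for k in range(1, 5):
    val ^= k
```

Let's trace through this code step by step.

Initialize: val = 0
Entering loop: for k in range(1, 5):
After iteration 1: k = 1, val = 1
After iteration 2: k = 2, val = 3
After iteration 3: k = 3, val = 0
After iteration 4: k = 4, val = 4
Loop ends.

Final answer: 4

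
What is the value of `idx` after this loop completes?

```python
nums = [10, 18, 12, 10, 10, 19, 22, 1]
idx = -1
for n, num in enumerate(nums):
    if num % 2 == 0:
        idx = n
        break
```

Let's trace through this code step by step.

Initialize: nums = [10, 18, 12, 10, 10, 19, 22, 1]
Initialize: idx = -1
Entering loop: for n, num in enumerate(nums):
After iteration 1: n = 0, num = 10, idx = 0
Loop ends.

Final answer: 0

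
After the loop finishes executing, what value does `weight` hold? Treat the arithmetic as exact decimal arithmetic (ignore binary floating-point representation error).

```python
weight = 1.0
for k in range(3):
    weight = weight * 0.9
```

Let's trace through this code step by step.

Initialize: weight = 1.0
Entering loop: for k in range(3):
After iteration 1: k = 0, weight = 0.9
After iteration 2: k = 1, weight = 0.81
After iteration 3: k = 2, weight = 0.729
Loop ends.

Final answer: 0.729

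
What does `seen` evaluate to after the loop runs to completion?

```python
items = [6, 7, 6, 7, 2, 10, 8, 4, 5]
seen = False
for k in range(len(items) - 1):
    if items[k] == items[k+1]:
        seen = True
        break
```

Let's trace through this code step by step.

Initialize: items = [6, 7, 6, 7, 2, 10, 8, 4, 5]
Initialize: seen = False
Entering loop: for k in range(len(items) - 1):
After iteration 1: k = 0, seen = False
After iteration 2: k = 1, seen = False
After iteration 3: k = 2, seen = False
After iteration 4: k = 3, seen = False
After iteration 5: k = 4, seen = False
After iteration 6: k = 5, seen = False
After iteration 7: k = 6, seen = False
After iteration 8: k = 7, seen = False
Loop ends.

Final answer: False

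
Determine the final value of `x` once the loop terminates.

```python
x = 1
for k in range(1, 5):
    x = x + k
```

Let's trace through this code step by step.

Initialize: x = 1
Entering loop: for k in range(1, 5):
After iteration 1: k = 1, x = 2
After iteration 2: k = 2, x = 4
After iteration 3: k = 3, x = 7
After iteration 4: k = 4, x = 11
Loop ends.

Final answer: 11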